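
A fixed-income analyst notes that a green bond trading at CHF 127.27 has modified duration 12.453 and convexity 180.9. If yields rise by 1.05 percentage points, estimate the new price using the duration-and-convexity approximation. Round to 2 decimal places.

Duration effect: -D_mod·Δy = -12.453 × (+0.0105) = -0.1307565
Convexity effect: ½·C·(Δy)² = 0.5 × 180.9 × (0.0105)² = +0.0099721125
ΔP/P ≈ -0.1307565 + 0.0099721125 = -0.1207843875
New price ≈ 127.27 × (1 - 0.1207843875) = 111.897771002875.

CHF 111.90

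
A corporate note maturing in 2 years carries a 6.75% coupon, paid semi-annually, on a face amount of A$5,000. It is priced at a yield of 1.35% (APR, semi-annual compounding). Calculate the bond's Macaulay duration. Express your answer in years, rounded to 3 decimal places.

1.909 years

Periodic yield y = 0.00675. Discount each cash flow and weight by its period:
  t   CF        PV=CF/(1+0.00675)^t    t·PV
  1       168.75       167.6186       167.6186
  2       168.75       166.4947       332.9895
  3       168.75       165.3784       496.1353
  4     5,168.75     5,031.5173    20,126.0694
  Σ                  5,531.0091    21,122.8127
Price P = Σ PV = 5,531.0091.
Macaulay duration = Σ(t·PV) / P = 21,122.8127 / 5,531.0091 = 3.81898 half-year periods.
In years: 3.81898 / 2 = 1.90949 years.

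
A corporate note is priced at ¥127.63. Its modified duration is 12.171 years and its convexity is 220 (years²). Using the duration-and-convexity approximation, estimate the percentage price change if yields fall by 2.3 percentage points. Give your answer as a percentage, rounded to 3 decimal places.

Duration effect: -D_mod·Δy = -12.171 × (-0.023) = +0.279933
Convexity effect: ½·C·(Δy)² = 0.5 × 220 × (-0.023)² = +0.0581900
ΔP/P ≈ +0.279933 + 0.0581900 = +0.338123
= +33.8123%.

+33.812%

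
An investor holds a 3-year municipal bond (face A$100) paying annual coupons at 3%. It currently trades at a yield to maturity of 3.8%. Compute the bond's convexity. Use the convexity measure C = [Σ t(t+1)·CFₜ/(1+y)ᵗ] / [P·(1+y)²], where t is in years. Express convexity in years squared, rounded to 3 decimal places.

10.705

With y = 0.038:
  t   CF        PV=CF/(1+0.038)^t    t·PV        t(t+1)·PV
  1         3.00         2.8902         2.8902           5.7803
  2         3.00         2.7844         5.5687          16.7062
  3       103.00        92.0969       276.2908       1,105.1632
  Σ                     97.7715       284.7497       1,127.6497
P = 97.7715.
Convexity = Σ t(t+1)·PV / [P·(1+y)²] = 1,127.6497 / (97.7715 × 1.077444) = 10.70452.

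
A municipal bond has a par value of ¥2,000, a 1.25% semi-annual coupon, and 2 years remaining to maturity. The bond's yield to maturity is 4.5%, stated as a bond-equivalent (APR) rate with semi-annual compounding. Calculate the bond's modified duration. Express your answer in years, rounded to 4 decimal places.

Periodic yield y = 0.0225. First find Macaulay duration:
  t   CF        PV=CF/(1+0.0225)^t    t·PV
  1        12.50        12.2249        12.2249
  2        12.50        11.9559        23.9119
  3        12.50        11.6928        35.0785
  4     2,012.50     1,841.1222     7,364.4889
  Σ                  1,876.9959     7,435.7043
P = 1,876.9959; Macaulay duration = 7,435.7043 / 1,876.9959 = 3.96149 half-year periods = 1.98075 years.
Modified duration = D_Mac / (1 + y) = 1.98075 / 1.0225 = 1.93716 years.

1.9372 years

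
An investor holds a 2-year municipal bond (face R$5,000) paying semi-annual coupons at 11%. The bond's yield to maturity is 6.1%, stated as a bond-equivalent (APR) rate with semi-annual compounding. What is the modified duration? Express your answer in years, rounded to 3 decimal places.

Periodic yield y = 0.0305. First find Macaulay duration:
  t   CF        PV=CF/(1+0.0305)^t    t·PV
  1       275.00       266.8607       266.8607
  2       275.00       258.9624       517.9248
  3       275.00       251.2978       753.8934
  4     5,275.00     4,677.6797    18,710.7188
  Σ                  5,454.8006    20,249.3977
P = 5,454.8006; Macaulay duration = 20,249.3977 / 5,454.8006 = 3.71222 half-year periods = 1.85611 years.
Modified duration = D_Mac / (1 + y) = 1.85611 / 1.0305 = 1.80117 years.

1.801 years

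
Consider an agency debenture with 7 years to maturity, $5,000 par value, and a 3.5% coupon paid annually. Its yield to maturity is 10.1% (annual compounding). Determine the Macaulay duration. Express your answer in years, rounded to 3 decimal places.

6.155 years

Periodic yield y = 0.101. Discount each cash flow and weight by its year:
  t   CF        PV=CF/(1+0.101)^t    t·PV
  1       175.00       158.9464       158.9464
  2       175.00       144.3655       288.7310
  3       175.00       131.1222       393.3665
  4       175.00       119.0937       476.3748
  5       175.00       108.1687       540.8433
  6       175.00        98.2458       589.4750
  7     5,175.00     2,638.7553    18,471.2872
  Σ                  3,398.6976    20,919.0242
Price P = Σ PV = 3,398.6976.
Macaulay duration = Σ(t·PV) / P = 20,919.0242 / 3,398.6976 = 6.15501 years.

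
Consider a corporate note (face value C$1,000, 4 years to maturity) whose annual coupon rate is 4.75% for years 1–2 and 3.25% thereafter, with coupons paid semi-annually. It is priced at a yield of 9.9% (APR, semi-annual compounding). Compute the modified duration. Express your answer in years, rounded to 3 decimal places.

Periodic yield y = 0.0495. First find Macaulay duration:
  t   CF        PV=CF/(1+0.0495)^t    t·PV
  1        23.75        22.6298        22.6298
  2        23.75        21.5625        43.1250
  3        23.75        20.5455        61.6364
  4        23.75        19.5764        78.3058
  5        16.25        12.7627        63.8133
  6        16.25        12.1607        72.9642
  7        16.25        11.5871        81.1100
  8     1,016.25       690.4640     5,523.7117
  Σ                    811.2887     5,947.2962
P = 811.2887; Macaulay duration = 5,947.2962 / 811.2887 = 7.33068 half-year periods = 3.66534 years.
Modified duration = D_Mac / (1 + y) = 3.66534 / 1.0495 = 3.49246 years.

3.492 years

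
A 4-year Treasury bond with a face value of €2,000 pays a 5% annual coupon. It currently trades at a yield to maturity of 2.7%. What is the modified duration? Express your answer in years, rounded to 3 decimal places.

3.638 years

Periodic yield y = 0.027. First find Macaulay duration:
  t   CF        PV=CF/(1+0.027)^t    t·PV
  1       100.00        97.3710        97.3710
  2       100.00        94.8111       189.6222
  3       100.00        92.3185       276.9555
  4     2,100.00     1,887.7198     7,550.8790
  Σ                  2,172.2203     8,114.8276
P = 2,172.2203; Macaulay duration = 8,114.8276 / 2,172.2203 = 3.73573 years.
Modified duration = D_Mac / (1 + y) = 3.73573 / 1.027 = 3.63752 years.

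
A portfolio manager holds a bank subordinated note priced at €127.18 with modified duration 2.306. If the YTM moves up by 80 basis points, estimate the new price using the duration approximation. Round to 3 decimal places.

€124.834

Duration approximation: ΔP/P ≈ -D_mod · Δy = -2.306 × (+0.008) = -0.018448.
New price ≈ 127.18 × (1 - 0.018448) = 124.83378336.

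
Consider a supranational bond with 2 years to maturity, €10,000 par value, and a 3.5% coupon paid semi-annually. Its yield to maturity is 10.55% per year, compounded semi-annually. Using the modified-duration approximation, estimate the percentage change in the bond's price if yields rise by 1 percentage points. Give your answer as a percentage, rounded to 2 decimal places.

-1.85%

Periodic yield y = 0.05275. Modified duration first:
  t   CF        PV=CF/(1+0.05275)^t    t·PV
  1       175.00       166.2313       166.2313
  2       175.00       157.9020       315.8039
  3       175.00       149.9900       449.9700
  4    10,175.00     8,283.8727    33,135.4909
  Σ                  8,757.9960    34,067.4961
P = 8,757.9960; D_Mac = 3.88987 half-year periods = 1.94494 yrs; D_mod = 1.94494/(1+0.05275) = 1.84748 yrs.
ΔP/P ≈ -D_mod · Δy = -1.84748 × (+0.01) = -0.018475 = -1.8475%.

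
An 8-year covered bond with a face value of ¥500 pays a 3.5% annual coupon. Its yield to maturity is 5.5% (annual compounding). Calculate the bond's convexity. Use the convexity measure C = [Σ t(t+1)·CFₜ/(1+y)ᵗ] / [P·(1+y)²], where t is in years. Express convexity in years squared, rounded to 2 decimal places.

54.48

With y = 0.055:
  t   CF        PV=CF/(1+0.055)^t    t·PV        t(t+1)·PV
  1        17.50        16.5877        16.5877          33.1754
  2        17.50        15.7229        31.4458          94.3375
  3        17.50        14.9032        44.7097         178.8389
  4        17.50        14.1263        56.5052         282.5259
  5        17.50        13.3899        66.9493         401.6955
  6        17.50        12.6918        76.1508         533.0557
  7        17.50        12.0301        84.2110         673.6881
  8       517.50       337.2024     2,697.6193      24,278.5739
  Σ                    436.6543     3,074.1788      26,475.8908
P = 436.6543.
Convexity = Σ t(t+1)·PV / [P·(1+y)²] = 26,475.8908 / (436.6543 × 1.113025) = 54.47633.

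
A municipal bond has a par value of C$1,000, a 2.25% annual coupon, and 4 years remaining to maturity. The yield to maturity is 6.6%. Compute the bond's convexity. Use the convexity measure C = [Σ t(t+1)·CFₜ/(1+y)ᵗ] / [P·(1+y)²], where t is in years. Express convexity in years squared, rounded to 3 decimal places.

With y = 0.066:
  t   CF        PV=CF/(1+0.066)^t    t·PV        t(t+1)·PV
  1        22.50        21.1069        21.1069          42.2139
  2        22.50        19.8001        39.6003         118.8008
  3        22.50        18.5742        55.7227         222.8908
  4     1,022.50       791.8346     3,167.3386      15,836.6928
  Σ                    851.3160     3,283.7685      16,220.5983
P = 851.3160.
Convexity = Σ t(t+1)·PV / [P·(1+y)²] = 16,220.5983 / (851.3160 × 1.136356) = 16.76724.

16.767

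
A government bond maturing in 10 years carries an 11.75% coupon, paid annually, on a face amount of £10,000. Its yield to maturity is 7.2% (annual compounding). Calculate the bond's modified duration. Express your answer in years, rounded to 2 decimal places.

Periodic yield y = 0.072. First find Macaulay duration:
  t   CF        PV=CF/(1+0.072)^t    t·PV
  1     1,175.00     1,096.0821     1,096.0821
  2     1,175.00     1,022.4646     2,044.9293
  3     1,175.00       953.7916     2,861.3749
  4     1,175.00       889.7310     3,558.9240
  5     1,175.00       829.9730     4,149.8648
  6     1,175.00       774.2285     4,645.3710
  7     1,175.00       722.2281     5,055.5966
  8     1,175.00       673.7202     5,389.7618
  9     1,175.00       628.4704     5,656.2332
  10   11,175.00     5,575.7036    55,757.0359
  Σ                 13,166.3931    90,215.1735
P = 13,166.3931; Macaulay duration = 90,215.1735 / 13,166.3931 = 6.85193 years.
Modified duration = D_Mac / (1 + y) = 6.85193 / 1.072 = 6.39172 years.

6.39 years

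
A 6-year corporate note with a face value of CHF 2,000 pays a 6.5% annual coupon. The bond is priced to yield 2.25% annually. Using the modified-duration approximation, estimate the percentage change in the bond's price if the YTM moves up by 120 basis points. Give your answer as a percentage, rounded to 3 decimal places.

Periodic yield y = 0.0225. Modified duration first:
  t   CF        PV=CF/(1+0.0225)^t    t·PV
  1       130.00       127.1394       127.1394
  2       130.00       124.3417       248.6834
  3       130.00       121.6056       364.8167
  4       130.00       118.9296       475.7185
  5       130.00       116.3126       581.5630
  6     2,130.00     1,863.8017    11,182.8102
  Σ                  2,472.1305    12,980.7311
P = 2,472.1305; D_Mac = 5.25083 yrs; D_mod = 5.25083/(1+0.0225) = 5.13528 yrs.
ΔP/P ≈ -D_mod · Δy = -5.13528 × (+0.012) = -0.061623 = -6.1623%.

-6.162%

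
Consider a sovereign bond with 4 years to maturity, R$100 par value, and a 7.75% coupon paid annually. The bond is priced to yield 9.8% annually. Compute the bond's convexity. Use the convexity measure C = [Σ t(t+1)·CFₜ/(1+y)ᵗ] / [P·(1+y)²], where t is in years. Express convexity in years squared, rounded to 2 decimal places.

With y = 0.098:
  t   CF        PV=CF/(1+0.098)^t    t·PV        t(t+1)·PV
  1         7.75         7.0583         7.0583          14.1166
  2         7.75         6.4283        12.8566          38.5699
  3         7.75         5.8546        17.5637          70.2548
  4       107.75        74.1324       296.5295       1,482.6475
  Σ                     93.4735       334.0081       1,605.5888
P = 93.4735.
Convexity = Σ t(t+1)·PV / [P·(1+y)²] = 1,605.5888 / (93.4735 × 1.205604) = 14.24757.

14.25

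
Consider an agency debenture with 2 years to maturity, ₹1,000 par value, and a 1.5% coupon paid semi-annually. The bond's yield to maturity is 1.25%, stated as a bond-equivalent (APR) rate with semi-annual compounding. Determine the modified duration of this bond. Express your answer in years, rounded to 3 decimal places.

Periodic yield y = 0.00625. First find Macaulay duration:
  t   CF        PV=CF/(1+0.00625)^t    t·PV
  1         7.50         7.4534         7.4534
  2         7.50         7.4071        14.8142
  3         7.50         7.3611        22.0833
  4     1,007.50       982.7012     3,930.8048
  Σ                  1,004.9228     3,975.1558
P = 1,004.9228; Macaulay duration = 3,975.1558 / 1,004.9228 = 3.95568 half-year periods = 1.97784 years.
Modified duration = D_Mac / (1 + y) = 1.97784 / 1.00625 = 1.96556 years.

1.966 years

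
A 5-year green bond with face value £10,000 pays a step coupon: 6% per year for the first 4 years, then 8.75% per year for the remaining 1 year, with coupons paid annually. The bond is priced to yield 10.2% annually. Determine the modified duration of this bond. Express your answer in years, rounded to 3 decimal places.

Periodic yield y = 0.102. First find Macaulay duration:
  t   CF        PV=CF/(1+0.102)^t    t·PV
  1       600.00       544.4646       544.4646
  2       600.00       494.0695       988.1390
  3       600.00       448.3389     1,345.0168
  4       600.00       406.8411     1,627.3646
  5    10,875.00     6,691.4663    33,457.3313
  Σ                  8,585.1805    37,962.3164
P = 8,585.1805; Macaulay duration = 37,962.3164 / 8,585.1805 = 4.42184 years.
Modified duration = D_Mac / (1 + y) = 4.42184 / 1.102 = 4.01256 years.

4.013 years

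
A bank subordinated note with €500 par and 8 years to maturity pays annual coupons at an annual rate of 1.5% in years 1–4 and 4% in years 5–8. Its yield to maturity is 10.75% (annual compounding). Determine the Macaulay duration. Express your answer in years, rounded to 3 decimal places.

7.303 years

Periodic yield y = 0.1075. Discount each cash flow and weight by its year:
  t   CF        PV=CF/(1+0.1075)^t    t·PV
  1         7.50         6.7720         6.7720
  2         7.50         6.1147        12.2294
  3         7.50         5.5212        16.5635
  4         7.50         4.9852        19.9410
  5        20.00        12.0036        60.0180
  6        20.00        10.8385        65.0308
  7        20.00         9.7864        68.5049
  8       520.00       229.7489     1,837.9913
  Σ                    285.7705     2,087.0508
Price P = Σ PV = 285.7705.
Macaulay duration = Σ(t·PV) / P = 2,087.0508 / 285.7705 = 7.30324 years.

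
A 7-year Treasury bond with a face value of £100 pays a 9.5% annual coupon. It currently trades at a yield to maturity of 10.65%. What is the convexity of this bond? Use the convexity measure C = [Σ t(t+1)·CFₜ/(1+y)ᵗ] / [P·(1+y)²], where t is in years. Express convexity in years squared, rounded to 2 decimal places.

With y = 0.1065:
  t   CF        PV=CF/(1+0.1065)^t    t·PV        t(t+1)·PV
  1         9.50         8.5856         8.5856          17.1713
  2         9.50         7.7593        15.5185          46.5556
  3         9.50         7.0124        21.0373          84.1493
  4         9.50         6.3375        25.3500         126.7500
  5         9.50         5.7275        28.6376         171.8256
  6         9.50         5.1762        31.0575         217.4024
  7       109.50        53.9205       377.4437       3,019.5500
  Σ                     94.5191       507.6303       3,683.4041
P = 94.5191.
Convexity = Σ t(t+1)·PV / [P·(1+y)²] = 3,683.4041 / (94.5191 × 1.224342) = 31.82928.

31.83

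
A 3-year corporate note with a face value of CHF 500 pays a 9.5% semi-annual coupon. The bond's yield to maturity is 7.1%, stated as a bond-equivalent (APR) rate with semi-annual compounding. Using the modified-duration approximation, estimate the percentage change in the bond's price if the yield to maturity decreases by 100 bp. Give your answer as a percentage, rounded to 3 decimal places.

+2.599%

Periodic yield y = 0.0355. Modified duration first:
  t   CF        PV=CF/(1+0.0355)^t    t·PV
  1        23.75        22.9358        22.9358
  2        23.75        22.1495        44.2989
  3        23.75        21.3901        64.1704
  4        23.75        20.6568        82.6272
  5        23.75        19.9486        99.7432
  6       523.75       424.8381     2,549.0284
  Σ                    531.9189     2,862.8038
P = 531.9189; D_Mac = 5.38203 half-year periods = 2.69102 yrs; D_mod = 2.69102/(1+0.0355) = 2.59876 yrs.
ΔP/P ≈ -D_mod · Δy = -2.59876 × (-0.01) = +0.025988 = +2.5988%.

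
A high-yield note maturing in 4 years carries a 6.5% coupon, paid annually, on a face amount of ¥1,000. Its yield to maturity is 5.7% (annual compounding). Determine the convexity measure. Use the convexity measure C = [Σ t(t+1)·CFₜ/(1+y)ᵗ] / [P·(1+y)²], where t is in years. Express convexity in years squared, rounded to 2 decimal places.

15.84

With y = 0.057:
  t   CF        PV=CF/(1+0.057)^t    t·PV        t(t+1)·PV
  1        65.00        61.4948        61.4948         122.9896
  2        65.00        58.1786       116.3572         349.0717
  3        65.00        55.0413       165.1238         660.4952
  4     1,065.00       853.1977     3,412.7907      17,063.9533
  Σ                  1,027.9123     3,755.7665      18,196.5098
P = 1,027.9123.
Convexity = Σ t(t+1)·PV / [P·(1+y)²] = 18,196.5098 / (1,027.9123 × 1.117249) = 15.84463.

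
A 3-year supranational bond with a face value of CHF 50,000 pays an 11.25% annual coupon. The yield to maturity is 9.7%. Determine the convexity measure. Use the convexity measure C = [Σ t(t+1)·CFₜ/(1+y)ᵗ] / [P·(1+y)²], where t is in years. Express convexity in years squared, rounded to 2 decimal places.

With y = 0.097:
  t   CF        PV=CF/(1+0.097)^t    t·PV        t(t+1)·PV
  1     5,625.00     5,127.6208     5,127.6208      10,255.2416
  2     5,625.00     4,674.2213     9,348.4426      28,045.3279
  3    55,625.00    42,135.6930   126,407.0790     505,628.3162
  Σ                 51,937.5351   140,883.1425     543,928.8857
P = 51,937.5351.
Convexity = Σ t(t+1)·PV / [P·(1+y)²] = 543,928.8857 / (51,937.5351 × 1.203409) = 8.70257.

8.70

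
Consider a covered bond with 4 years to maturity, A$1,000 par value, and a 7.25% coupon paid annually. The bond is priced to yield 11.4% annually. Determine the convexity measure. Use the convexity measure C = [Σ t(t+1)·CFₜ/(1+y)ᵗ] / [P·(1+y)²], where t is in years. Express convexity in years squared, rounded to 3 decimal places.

13.891

With y = 0.114:
  t   CF        PV=CF/(1+0.114)^t    t·PV        t(t+1)·PV
  1        72.50        65.0808        65.0808         130.1616
  2        72.50        58.4208       116.8416         350.5249
  3        72.50        52.4424       157.3272         629.3086
  4     1,072.50       696.3964     2,785.5857      13,927.9286
  Σ                    872.3404     3,124.8353      15,037.9237
P = 872.3404.
Convexity = Σ t(t+1)·PV / [P·(1+y)²] = 15,037.9237 / (872.3404 × 1.240996) = 13.89094.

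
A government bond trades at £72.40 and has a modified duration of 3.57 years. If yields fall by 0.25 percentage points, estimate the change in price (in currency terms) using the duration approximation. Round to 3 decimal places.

+£0.646

Duration approximation: ΔP/P ≈ -D_mod · Δy = -3.57 × (-0.0025) = +0.008925.
ΔP ≈ 72.40 × (+0.008925) = +0.64617.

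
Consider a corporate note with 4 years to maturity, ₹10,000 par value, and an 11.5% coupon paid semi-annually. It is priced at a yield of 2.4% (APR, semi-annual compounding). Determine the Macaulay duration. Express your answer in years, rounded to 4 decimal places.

Periodic yield y = 0.012. Discount each cash flow and weight by its period:
  t   CF        PV=CF/(1+0.012)^t    t·PV
  1       575.00       568.1818       568.1818
  2       575.00       561.4445     1,122.8890
  3       575.00       554.7870     1,664.3611
  4       575.00       548.2085     2,192.8341
  5       575.00       541.7080     2,708.5402
  6       575.00       535.2846     3,211.7078
  7       575.00       528.9374     3,702.5616
  8    10,575.00     9,612.4983    76,899.9864
  Σ                 13,451.0502    92,071.0621
Price P = Σ PV = 13,451.0502.
Macaulay duration = Σ(t·PV) / P = 92,071.0621 / 13,451.0502 = 6.84490 half-year periods.
In years: 6.84490 / 2 = 3.42245 years.

3.4224 years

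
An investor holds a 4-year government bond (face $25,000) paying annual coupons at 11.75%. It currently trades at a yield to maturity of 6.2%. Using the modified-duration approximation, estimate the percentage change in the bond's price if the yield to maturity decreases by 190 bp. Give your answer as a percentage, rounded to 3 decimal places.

+6.198%

Periodic yield y = 0.062. Modified duration first:
  t   CF        PV=CF/(1+0.062)^t    t·PV
  1     2,937.50     2,766.0075     2,766.0075
  2     2,937.50     2,604.5269     5,209.0537
  3     2,937.50     2,452.4735     7,357.4205
  4    27,937.50    21,962.8893    87,851.5574
  Σ                 29,785.8973   103,184.0392
P = 29,785.8973; D_Mac = 3.46419 yrs; D_mod = 3.46419/(1+0.062) = 3.26195 yrs.
ΔP/P ≈ -D_mod · Δy = -3.26195 × (-0.019) = +0.061977 = +6.1977%.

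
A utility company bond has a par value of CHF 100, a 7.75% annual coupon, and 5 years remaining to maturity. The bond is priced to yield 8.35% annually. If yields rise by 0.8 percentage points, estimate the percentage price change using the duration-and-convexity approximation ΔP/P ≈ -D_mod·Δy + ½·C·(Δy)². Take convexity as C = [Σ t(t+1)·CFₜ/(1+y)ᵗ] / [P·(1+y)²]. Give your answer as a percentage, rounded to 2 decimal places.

-3.12%

With y = 0.0835:
  t   CF        PV=CF/(1+0.0835)^t    t·PV        t(t+1)·PV
  1         7.75         7.1527         7.1527          14.3055
  2         7.75         6.6015        13.2030          39.6091
  3         7.75         6.0928        18.2783          73.1133
  4         7.75         5.6232        22.4929         112.4646
  5       107.75        72.1560       360.7802       2,164.6812
  Σ                     97.6263       421.9072       2,404.1738
P = 97.6263; D_Mac = 4.32166 yrs; D_mod = 3.98861 yrs; C = 20.97689.
Duration effect: -3.98861 × (+0.008) = -0.031909
Convexity effect: 0.5 × 20.97689 × (0.008)² = +0.0006713
ΔP/P ≈ -0.031909 + 0.0006713 = -0.031238 = -3.1238%.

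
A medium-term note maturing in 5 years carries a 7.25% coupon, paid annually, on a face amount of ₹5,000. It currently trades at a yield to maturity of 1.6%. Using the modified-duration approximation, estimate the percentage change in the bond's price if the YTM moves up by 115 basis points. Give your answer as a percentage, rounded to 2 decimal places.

Periodic yield y = 0.016. Modified duration first:
  t   CF        PV=CF/(1+0.016)^t    t·PV
  1       362.50       356.7913       356.7913
  2       362.50       351.1726       702.3452
  3       362.50       345.6423     1,036.9269
  4       362.50       340.1991     1,360.7965
  5     5,362.50     4,953.3471    24,766.7357
  Σ                  6,347.1525    28,223.5956
P = 6,347.1525; D_Mac = 4.44665 yrs; D_mod = 4.44665/(1+0.016) = 4.37663 yrs.
ΔP/P ≈ -D_mod · Δy = -4.37663 × (+0.0115) = -0.050331 = -5.0331%.

-5.03%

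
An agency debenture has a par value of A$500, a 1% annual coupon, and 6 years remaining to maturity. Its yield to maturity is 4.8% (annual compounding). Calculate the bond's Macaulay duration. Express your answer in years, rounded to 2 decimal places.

5.83 years

Periodic yield y = 0.048. Discount each cash flow and weight by its year:
  t   CF        PV=CF/(1+0.048)^t    t·PV
  1         5.00         4.7710         4.7710
  2         5.00         4.5525         9.1049
  3         5.00         4.3440        13.0319
  4         5.00         4.1450        16.5800
  5         5.00         3.9552        19.7758
  6       505.00       381.1744     2,287.0462
  Σ                    402.9420     2,350.3098
Price P = Σ PV = 402.9420.
Macaulay duration = Σ(t·PV) / P = 2,350.3098 / 402.9420 = 5.83287 years.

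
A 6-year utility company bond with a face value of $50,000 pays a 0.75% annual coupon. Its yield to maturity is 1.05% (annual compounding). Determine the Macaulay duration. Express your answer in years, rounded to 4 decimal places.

5.8883 years

Periodic yield y = 0.0105. Discount each cash flow and weight by its year:
  t   CF        PV=CF/(1+0.0105)^t    t·PV
  1       375.00       371.1034       371.1034
  2       375.00       367.2473       734.4946
  3       375.00       363.4313     1,090.2939
  4       375.00       359.6549     1,438.6196
  5       375.00       355.9178     1,779.5889
  6    50,375.00    47,314.8156   283,888.8937
  Σ                 49,132.1703   289,302.9942
Price P = Σ PV = 49,132.1703.
Macaulay duration = Σ(t·PV) / P = 289,302.9942 / 49,132.1703 = 5.88826 years.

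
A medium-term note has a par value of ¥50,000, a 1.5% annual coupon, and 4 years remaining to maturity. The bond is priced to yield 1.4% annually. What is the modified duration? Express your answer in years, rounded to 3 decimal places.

3.858 years

Periodic yield y = 0.014. First find Macaulay duration:
  t   CF        PV=CF/(1+0.014)^t    t·PV
  1       750.00       739.6450       739.6450
  2       750.00       729.4329     1,458.8658
  3       750.00       719.3618     2,158.0855
  4    50,750.00    48,004.7516   192,019.0063
  Σ                 50,193.1913   196,375.6026
P = 50,193.1913; Macaulay duration = 196,375.6026 / 50,193.1913 = 3.91240 years.
Modified duration = D_Mac / (1 + y) = 3.91240 / 1.014 = 3.85838 years.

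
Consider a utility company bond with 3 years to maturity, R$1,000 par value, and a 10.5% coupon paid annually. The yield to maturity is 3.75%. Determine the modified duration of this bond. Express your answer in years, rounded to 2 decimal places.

2.65 years

Periodic yield y = 0.0375. First find Macaulay duration:
  t   CF        PV=CF/(1+0.0375)^t    t·PV
  1       105.00       101.2048       101.2048
  2       105.00        97.5468       195.0936
  3     1,105.00       989.4594     2,968.3781
  Σ                  1,188.2110     3,264.6765
P = 1,188.2110; Macaulay duration = 3,264.6765 / 1,188.2110 = 2.74756 years.
Modified duration = D_Mac / (1 + y) = 2.74756 / 1.0375 = 2.64825 years.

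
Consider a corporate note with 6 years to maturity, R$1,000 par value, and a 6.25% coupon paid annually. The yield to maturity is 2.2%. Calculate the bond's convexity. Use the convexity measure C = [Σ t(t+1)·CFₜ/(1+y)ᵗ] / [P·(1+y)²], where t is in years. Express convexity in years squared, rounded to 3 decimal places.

33.734

With y = 0.022:
  t   CF        PV=CF/(1+0.022)^t    t·PV        t(t+1)·PV
  1        62.50        61.1546        61.1546         122.3092
  2        62.50        59.8382       119.6763         359.0290
  3        62.50        58.5501       175.6502         702.6007
  4        62.50        57.2897       229.1587       1,145.7937
  5        62.50        56.0564       280.2822       1,681.6933
  6     1,062.50       932.4457     5,594.6744      39,162.7206
  Σ                  1,225.3347     6,460.5964      43,174.1465
P = 1,225.3347.
Convexity = Σ t(t+1)·PV / [P·(1+y)²] = 43,174.1465 / (1,225.3347 × 1.044484) = 33.73395.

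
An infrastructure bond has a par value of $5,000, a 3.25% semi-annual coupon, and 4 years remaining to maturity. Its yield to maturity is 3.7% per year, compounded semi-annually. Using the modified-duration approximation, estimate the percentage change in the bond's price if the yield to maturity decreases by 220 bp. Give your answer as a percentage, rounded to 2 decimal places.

Periodic yield y = 0.0185. Modified duration first:
  t   CF        PV=CF/(1+0.0185)^t    t·PV
  1        81.25        79.7742        79.7742
  2        81.25        78.3252       156.6503
  3        81.25        76.9025       230.7074
  4        81.25        75.5056       302.0225
  5        81.25        74.1341       370.6707
  6        81.25        72.7876       436.7254
  7        81.25        71.4655       500.2582
  8     5,081.25     4,388.1584    35,105.2672
  Σ                  4,917.0530    37,182.0758
P = 4,917.0530; D_Mac = 7.56186 half-year periods = 3.78093 yrs; D_mod = 3.78093/(1+0.0185) = 3.71225 yrs.
ΔP/P ≈ -D_mod · Δy = -3.71225 × (-0.022) = +0.081670 = +8.1670%.

+8.17%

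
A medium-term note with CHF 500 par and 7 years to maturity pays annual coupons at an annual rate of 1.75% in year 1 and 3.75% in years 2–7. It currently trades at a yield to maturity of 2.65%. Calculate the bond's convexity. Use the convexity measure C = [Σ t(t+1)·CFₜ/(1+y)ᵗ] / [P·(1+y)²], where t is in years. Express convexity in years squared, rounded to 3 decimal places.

With y = 0.0265:
  t   CF        PV=CF/(1+0.0265)^t    t·PV        t(t+1)·PV
  1         8.75         8.5241         8.5241          17.0482
  2        18.75        17.7944        35.5888         106.7664
  3        18.75        17.3350        52.0051         208.0203
  4        18.75        16.8875        67.5500         337.7501
  5        18.75        16.4515        82.2577         493.5461
  6        18.75        16.0268        96.1610         673.1267
  7       518.75       431.9619     3,023.7332      24,189.8659
  Σ                    524.9813     3,365.8199      26,026.1237
P = 524.9813.
Convexity = Σ t(t+1)·PV / [P·(1+y)²] = 26,026.1237 / (524.9813 × 1.053702) = 47.04871.

47.049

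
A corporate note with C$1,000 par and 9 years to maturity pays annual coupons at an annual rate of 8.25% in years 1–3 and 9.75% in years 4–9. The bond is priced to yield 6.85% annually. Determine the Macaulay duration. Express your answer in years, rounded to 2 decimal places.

Periodic yield y = 0.0685. Discount each cash flow and weight by its year:
  t   CF        PV=CF/(1+0.0685)^t    t·PV
  1        82.50        77.2110        77.2110
  2        82.50        72.2612       144.5223
  3        82.50        67.6286       202.8858
  4        97.50        74.8008       299.2034
  5        97.50        70.0055       350.0274
  6        97.50        65.5175       393.1051
  7        97.50        61.3173       429.2210
  8        97.50        57.3863       459.0906
  9     1,097.50       604.5522     5,440.9696
  Σ                  1,150.6804     7,796.2362
Price P = Σ PV = 1,150.6804.
Macaulay duration = Σ(t·PV) / P = 7,796.2362 / 1,150.6804 = 6.77533 years.

6.78 years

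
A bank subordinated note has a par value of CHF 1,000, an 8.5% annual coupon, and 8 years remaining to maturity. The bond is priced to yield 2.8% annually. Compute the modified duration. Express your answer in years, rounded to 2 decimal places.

Periodic yield y = 0.028. First find Macaulay duration:
  t   CF        PV=CF/(1+0.028)^t    t·PV
  1        85.00        82.6848        82.6848
  2        85.00        80.4327       160.8654
  3        85.00        78.2419       234.7258
  4        85.00        76.1108       304.4433
  5        85.00        74.0378       370.1889
  6        85.00        72.0212       432.1271
  7        85.00        70.0595       490.4166
  8     1,085.00       869.9310     6,959.4482
  Σ                  1,403.5198     9,034.9001
P = 1,403.5198; Macaulay duration = 9,034.9001 / 1,403.5198 = 6.43732 years.
Modified duration = D_Mac / (1 + y) = 6.43732 / 1.028 = 6.26198 years.

6.26 years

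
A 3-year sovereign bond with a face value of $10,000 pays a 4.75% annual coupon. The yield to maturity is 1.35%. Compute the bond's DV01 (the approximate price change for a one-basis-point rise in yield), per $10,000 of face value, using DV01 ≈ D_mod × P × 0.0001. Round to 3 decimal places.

Periodic yield y = 0.0135.
  t   CF        PV=CF/(1+0.0135)^t    t·PV
  1       475.00       468.6729       468.6729
  2       475.00       462.4301       924.8602
  3    10,475.00    10,061.9643    30,185.8929
  Σ                 10,993.0673    31,579.4261
P = 10,993.0673; D_Mac = 2.87267 yrs; D_mod = 2.83440 yrs.
DV01 ≈ 2.83440 × 10,993.0673 × 0.0001 = 3.115878.

$3.116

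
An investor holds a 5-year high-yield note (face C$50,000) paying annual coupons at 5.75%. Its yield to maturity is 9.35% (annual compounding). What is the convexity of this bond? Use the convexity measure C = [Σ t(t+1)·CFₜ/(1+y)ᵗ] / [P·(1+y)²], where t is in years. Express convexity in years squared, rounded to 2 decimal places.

21.38

With y = 0.0935:
  t   CF        PV=CF/(1+0.0935)^t    t·PV        t(t+1)·PV
  1     2,875.00     2,629.1724     2,629.1724       5,258.3448
  2     2,875.00     2,404.3643     4,808.7286      14,426.1859
  3     2,875.00     2,198.7785     6,596.3356      26,385.3423
  4     2,875.00     2,010.7714     8,043.0856      40,215.4280
  5    52,875.00    33,818.6637   169,093.3187   1,014,559.9121
  Σ                 43,061.7504   191,170.6409   1,100,845.2131
P = 43,061.7504.
Convexity = Σ t(t+1)·PV / [P·(1+y)²] = 1,100,845.2131 / (43,061.7504 × 1.195742) = 21.37947.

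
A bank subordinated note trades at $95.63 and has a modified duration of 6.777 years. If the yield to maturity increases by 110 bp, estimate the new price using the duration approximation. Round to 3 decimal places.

$88.501

Duration approximation: ΔP/P ≈ -D_mod · Δy = -6.777 × (+0.011) = -0.074547.
New price ≈ 95.63 × (1 - 0.074547) = 88.50107039.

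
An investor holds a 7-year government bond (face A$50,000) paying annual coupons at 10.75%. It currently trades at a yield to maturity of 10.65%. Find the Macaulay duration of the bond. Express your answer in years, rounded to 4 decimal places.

5.2656 years

Periodic yield y = 0.1065. Discount each cash flow and weight by its year:
  t   CF        PV=CF/(1+0.1065)^t    t·PV
  1     5,375.00     4,857.6593     4,857.6593
  2     5,375.00     4,390.1123     8,780.2246
  3     5,375.00     3,967.5665    11,902.6995
  4     5,375.00     3,585.6905    14,342.7618
  5     5,375.00     3,240.5698    16,202.8489
  6     5,375.00     2,928.6668    17,572.0006
  7    55,375.00    27,268.0330   190,876.2312
  Σ                 50,238.2981   264,534.4259
Price P = Σ PV = 50,238.2981.
Macaulay duration = Σ(t·PV) / P = 264,534.4259 / 50,238.2981 = 5.26559 years.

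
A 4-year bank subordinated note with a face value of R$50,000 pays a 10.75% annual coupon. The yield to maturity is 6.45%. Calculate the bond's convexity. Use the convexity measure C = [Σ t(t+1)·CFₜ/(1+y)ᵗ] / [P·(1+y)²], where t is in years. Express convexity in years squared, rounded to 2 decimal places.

With y = 0.0645:
  t   CF        PV=CF/(1+0.0645)^t    t·PV        t(t+1)·PV
  1     5,375.00     5,049.3189     5,049.3189      10,098.6379
  2     5,375.00     4,743.3715     9,486.7429      28,460.2288
  3     5,375.00     4,455.9619    13,367.8858      53,471.5431
  4    55,375.00    43,125.1954   172,500.7817     862,503.9085
  Σ                 57,373.8477   200,404.7293     954,534.3183
P = 57,373.8477.
Convexity = Σ t(t+1)·PV / [P·(1+y)²] = 954,534.3183 / (57,373.8477 × 1.133160) = 14.68203.

14.68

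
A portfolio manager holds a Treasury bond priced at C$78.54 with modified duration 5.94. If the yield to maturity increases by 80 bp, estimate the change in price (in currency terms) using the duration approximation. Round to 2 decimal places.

-C$3.73

Duration approximation: ΔP/P ≈ -D_mod · Δy = -5.94 × (+0.008) = -0.047520.
ΔP ≈ 78.54 × (-0.047520) = -3.7322208.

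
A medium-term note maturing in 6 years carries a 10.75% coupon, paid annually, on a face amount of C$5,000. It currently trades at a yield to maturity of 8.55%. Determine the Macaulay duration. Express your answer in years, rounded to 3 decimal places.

Periodic yield y = 0.0855. Discount each cash flow and weight by its year:
  t   CF        PV=CF/(1+0.0855)^t    t·PV
  1       537.50       495.1635       495.1635
  2       537.50       456.1617       912.3234
  3       537.50       420.2319     1,260.6956
  4       537.50       387.1321     1,548.5283
  5       537.50       356.6394     1,783.1970
  6     5,537.50     3,384.8137    20,308.8823
  Σ                  5,500.1423    26,308.7902
Price P = Σ PV = 5,500.1423.
Macaulay duration = Σ(t·PV) / P = 26,308.7902 / 5,500.1423 = 4.78329 years.

4.783 years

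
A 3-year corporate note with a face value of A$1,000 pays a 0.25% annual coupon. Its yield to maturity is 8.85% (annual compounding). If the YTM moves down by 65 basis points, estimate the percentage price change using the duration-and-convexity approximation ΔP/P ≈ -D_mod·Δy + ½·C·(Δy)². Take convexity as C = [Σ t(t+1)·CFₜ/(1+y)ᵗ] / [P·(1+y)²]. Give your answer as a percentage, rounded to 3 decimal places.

With y = 0.0885:
  t   CF        PV=CF/(1+0.0885)^t    t·PV        t(t+1)·PV
  1         2.50         2.2967         2.2967           4.5935
  2         2.50         2.1100         4.2200          12.6600
  3     1,002.50       777.3186     2,331.9559       9,327.8237
  Σ                    781.7254     2,338.4727       9,345.0772
P = 781.7254; D_Mac = 2.99142 yrs; D_mod = 2.74821 yrs; C = 10.08955.
Duration effect: -2.74821 × (-0.0065) = +0.017863
Convexity effect: 0.5 × 10.08955 × (-0.0065)² = +0.0002131
ΔP/P ≈ +0.017863 + 0.0002131 = +0.018076 = +1.8076%.

+1.808%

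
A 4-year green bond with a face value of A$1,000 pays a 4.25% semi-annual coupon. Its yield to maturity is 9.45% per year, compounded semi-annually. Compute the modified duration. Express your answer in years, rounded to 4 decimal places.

3.5206 years

Periodic yield y = 0.04725. First find Macaulay duration:
  t   CF        PV=CF/(1+0.04725)^t    t·PV
  1        21.25        20.2912        20.2912
  2        21.25        19.3757        38.7515
  3        21.25        18.5015        55.5046
  4        21.25        17.6668        70.6671
  5        21.25        16.8697        84.3484
  6        21.25        16.1086        96.6514
  7        21.25        15.3818       107.6724
  8     1,021.25       705.8771     5,647.0171
  Σ                    830.0725     6,120.9038
P = 830.0725; Macaulay duration = 6,120.9038 / 830.0725 = 7.37394 half-year periods = 3.68697 years.
Modified duration = D_Mac / (1 + y) = 3.68697 / 1.04725 = 3.52062 years.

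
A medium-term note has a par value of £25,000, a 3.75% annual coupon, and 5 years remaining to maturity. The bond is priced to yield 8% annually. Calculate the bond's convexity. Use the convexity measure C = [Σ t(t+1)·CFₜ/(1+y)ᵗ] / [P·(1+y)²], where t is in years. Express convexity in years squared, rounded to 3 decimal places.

With y = 0.08:
  t   CF        PV=CF/(1+0.08)^t    t·PV        t(t+1)·PV
  1       937.50       868.0556       868.0556       1,736.1111
  2       937.50       803.7551     1,607.5103       4,822.5309
  3       937.50       744.2177     2,232.6532       8,930.6127
  4       937.50       689.0905     2,756.3619      13,781.8097
  5    25,937.50    17,652.6267    88,263.1334     529,578.8002
  Σ                 20,757.7456    95,727.7143     558,849.8646
P = 20,757.7456.
Convexity = Σ t(t+1)·PV / [P·(1+y)²] = 558,849.8646 / (20,757.7456 × 1.166400) = 23.08168.

23.082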